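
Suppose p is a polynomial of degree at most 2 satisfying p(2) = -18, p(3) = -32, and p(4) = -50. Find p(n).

Write p(n) = an^2 + bn + c. Substituting each data point gives a linear system:
  4a + 2b + c = -18
  9a + 3b + c = -32
  16a + 4b + c = -50
Solving the system yields a = -2, b = -4, c = -2.
So p(n) = -2n^2 - 4n - 2.
Check: p(3) = -32. ✓

p(n) = -2n^2 - 4n - 2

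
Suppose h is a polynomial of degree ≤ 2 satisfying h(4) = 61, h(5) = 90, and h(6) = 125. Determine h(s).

h(s) = 3s^2 + 2s + 5

Write h(s) = as^2 + bs + c. Substituting each data point gives a linear system:
  16a + 4b + c = 61
  25a + 5b + c = 90
  36a + 6b + c = 125
Solving the system yields a = 3, b = 2, c = 5.
So h(s) = 3s² + 2s + 5.
Check: h(5) = 90. ✓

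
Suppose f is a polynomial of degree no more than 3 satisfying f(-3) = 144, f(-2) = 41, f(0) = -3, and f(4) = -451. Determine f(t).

Using the Lagrange interpolation formula with nodes -3, -2, 0, 4:
  L_0(t) = (t + 2)t(t - 4) / -21
  L_1(t) = (t + 3)t(t - 4) / 12
  L_2(t) = (t + 3)(t + 2)(t - 4) / -24
  L_3(t) = (t + 3)(t + 2)t / 168
Then f(t) = 144·L_0(t) + 41·L_1(t) - 3·L_2(t) - 451·L_3(t).
Expanding and collecting terms gives f(t) = -6t³ - 3t² - 4t - 3.
Check: f(-2) = 41. ✓

f(t) = -6t^3 - 3t^2 - 4t - 3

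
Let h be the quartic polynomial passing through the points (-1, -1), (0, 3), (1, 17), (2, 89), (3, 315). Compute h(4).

839

Write h(n) = an^4 + bn^3 + cn^2 + dn + e. Substituting each data point gives a linear system:
  a - b + c - d + e = -1
  e = 3
  a + b + c + d + e = 17
  16a + 8b + 4c + 2d + e = 89
  81a + 27b + 9c + 3d + e = 315
Solving the system yields a = 2, b = 4, c = 3, d = 5, e = 3.
So h(n) = 2n^4 + 4n^3 + 3n^2 + 5n + 3.
Then h(4) = 839.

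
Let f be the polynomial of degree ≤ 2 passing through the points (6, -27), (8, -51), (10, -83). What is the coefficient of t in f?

Write f(t) = at^2 + bt + c. Substituting each data point gives a linear system:
  36a + 6b + c = -27
  64a + 8b + c = -51
  100a + 10b + c = -83
Solving the system yields a = -1, b = 2, c = -3.
So f(t) = -t^2 + 2t - 3.
The coefficient of t is 2.

2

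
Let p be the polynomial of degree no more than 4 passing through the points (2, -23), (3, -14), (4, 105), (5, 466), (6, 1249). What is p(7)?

Write p(s) = as^4 + bs^3 + cs^2 + ds + e. Substituting each data point gives a linear system:
  16a + 8b + 4c + 2d + e = -23
  81a + 27b + 9c + 3d + e = -14
  256a + 64b + 16c + 4d + e = 105
  625a + 125b + 25c + 5d + e = 466
  1296a + 216b + 36c + 6d + e = 1249
Solving the system yields a = 2, b = -6, c = -1, d = -2, e = 1.
So p(s) = 2s^4 - 6s^3 - s^2 - 2s + 1.
Then p(7) = 2682.

2682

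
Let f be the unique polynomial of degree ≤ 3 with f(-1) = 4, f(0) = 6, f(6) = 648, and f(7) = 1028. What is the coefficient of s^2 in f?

0

Write f(s) = as^3 + bs^2 + cs + d. Substituting each data point gives a linear system:
  -a + b - c + d = 4
  d = 6
  216a + 36b + 6c + d = 648
  343a + 49b + 7c + d = 1028
Solving the system yields a = 3, b = 0, c = -1, d = 6.
So f(s) = 3s^3 - s + 6.
The coefficient of s^2 is 0.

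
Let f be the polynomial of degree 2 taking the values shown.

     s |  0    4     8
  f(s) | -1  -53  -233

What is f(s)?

f(s) = -4s^2 + 3s - 1

Using the Lagrange interpolation formula with nodes 0, 4, 8:
  L_0(s) = (s - 4)(s - 8) / 32
  L_1(s) = s(s - 8) / -16
  L_2(s) = s(s - 4) / 32
Then f(s) = -1·L_0(s) - 53·L_1(s) - 233·L_2(s).
Expanding and collecting terms gives f(s) = -4s^2 + 3s - 1.
Check: f(4) = -53. ✓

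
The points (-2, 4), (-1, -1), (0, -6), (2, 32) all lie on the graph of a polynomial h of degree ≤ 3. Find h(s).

h(s) = 2s^3 + 6s^2 - s - 6

Write h(s) = as^3 + bs^2 + cs + d. Substituting each data point gives a linear system:
  -8a + 4b - 2c + d = 4
  -a + b - c + d = -1
  d = -6
  8a + 4b + 2c + d = 32
Solving the system yields a = 2, b = 6, c = -1, d = -6.
So h(s) = 2s^3 + 6s^2 - s - 6.
Check: h(-1) = -1. ✓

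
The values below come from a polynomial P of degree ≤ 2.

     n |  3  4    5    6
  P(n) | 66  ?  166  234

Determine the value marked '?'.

110

The 3 known points determine the degree-2 polynomial uniquely.
Write P(n) = an^2 + bn + c. Substituting each data point gives a linear system:
  9a + 3b + c = 66
  25a + 5b + c = 166
  36a + 6b + c = 234
Solving the system yields a = 6, b = 2, c = 6.
So P(n) = 6n² + 2n + 6.
Then P(4) = 110.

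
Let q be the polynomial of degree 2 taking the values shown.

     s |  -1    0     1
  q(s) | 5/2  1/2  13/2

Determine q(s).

Write q(s) = as^2 + bs + c. Substituting each data point gives a linear system:
  a - b + c = 5/2
  c = 1/2
  a + b + c = 13/2
Solving the system yields a = 4, b = 2, c = 1/2.
So q(s) = 4s² + 2s + 1/2.
Check: q(-1) = 5/2. ✓

q(s) = 4s^2 + 2s + 1/2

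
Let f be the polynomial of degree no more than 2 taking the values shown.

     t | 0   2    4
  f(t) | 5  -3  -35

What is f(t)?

f(t) = -3t^2 + 2t + 5

Write f(t) = at^2 + bt + c. Substituting each data point gives a linear system:
  c = 5
  4a + 2b + c = -3
  16a + 4b + c = -35
Solving the system yields a = -3, b = 2, c = 5.
So f(t) = -3t² + 2t + 5.
Check: f(2) = -3. ✓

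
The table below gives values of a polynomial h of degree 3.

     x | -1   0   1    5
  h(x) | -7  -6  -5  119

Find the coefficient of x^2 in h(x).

Write h(x) = ax^3 + bx^2 + cx + d. Substituting each data point gives a linear system:
  -a + b - c + d = -7
  d = -6
  a + b + c + d = -5
  125a + 25b + 5c + d = 119
Solving the system yields a = 1, b = 0, c = 0, d = -6.
So h(x) = x^3 - 6.
The coefficient of x^2 is 0.

0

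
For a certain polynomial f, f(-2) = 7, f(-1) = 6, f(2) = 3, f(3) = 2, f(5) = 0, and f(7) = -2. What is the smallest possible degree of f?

Divided differences on the nodes -2, -1, 2, 3, 5, 7:
  order 0: 7  6  3  2  0  -2
  order 1: -1  -1  -1  -1  -1
  order 2: 0  0  0  0
  order 3: 0  0  0
  order 4: 0  0
  order 5: 0
The order-1 divided differences are all -1 (nonzero) and every higher order vanishes, so the data lies on a polynomial of degree exactly 1.

1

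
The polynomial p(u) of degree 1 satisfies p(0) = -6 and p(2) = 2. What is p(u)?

p(u) = 4u - 6

Using the Lagrange interpolation formula with nodes 0, 2:
  L_0(u) = (u - 2) / -2
  L_1(u) = u / 2
Then p(u) = -6·L_0(u) + 2·L_1(u).
Expanding and collecting terms gives p(u) = 4u - 6.
Check: p(2) = 2. ✓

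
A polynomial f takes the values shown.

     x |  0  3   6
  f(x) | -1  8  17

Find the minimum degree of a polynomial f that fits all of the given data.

Forward differences of the values at x = 0, 3, 6:
  f  : -1  8  17
  Δ  : 9  9
  Δ^2: 0
The first differences are constant (9) and nonzero, while all higher differences vanish, so the minimal degree is 1.

1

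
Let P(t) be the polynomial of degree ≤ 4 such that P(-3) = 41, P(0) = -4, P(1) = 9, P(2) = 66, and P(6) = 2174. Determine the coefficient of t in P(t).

3

Write P(t) = at^4 + bt^3 + ct^2 + dt + e. Substituting each data point gives a linear system:
  81a - 27b + 9c - 3d + e = 41
  e = -4
  a + b + c + d + e = 9
  16a + 8b + 4c + 2d + e = 66
  1296a + 216b + 36c + 6d + e = 2174
Solving the system yields a = 1, b = 3, c = 6, d = 3, e = -4.
So P(t) = t^4 + 3t^3 + 6t^2 + 3t - 4.
The coefficient of t is 3.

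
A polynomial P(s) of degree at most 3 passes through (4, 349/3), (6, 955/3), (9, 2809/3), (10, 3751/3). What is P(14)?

9619/3

Using the Lagrange interpolation formula with nodes 4, 6, 9, 10:
  L_0(s) = (s - 6)(s - 9)(s - 10) / -60
  L_1(s) = (s - 4)(s - 9)(s - 10) / 24
  L_2(s) = (s - 4)(s - 6)(s - 10) / -15
  L_3(s) = (s - 4)(s - 6)(s - 9) / 24
Then P(s) = 349/3·L_0(s) + 955/3·L_1(s) + 2809/3·L_2(s) + 3751/3·L_3(s).
Expanding and collecting terms gives P(s) = s^3 + 2s^2 + 5s + 1/3.
Evaluating at s = 14: P(14) = 9619/3.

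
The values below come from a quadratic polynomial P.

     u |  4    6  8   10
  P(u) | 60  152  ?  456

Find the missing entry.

On equispaced nodes a degree-2 polynomial has vanishing third forward difference, so
  - P(4) + 3·P(6) - 3·P(8) + P(10) = 0.
Substituting the known values and solving for P(8):
  -3·P(8) = -852
  P(8) = 284.

284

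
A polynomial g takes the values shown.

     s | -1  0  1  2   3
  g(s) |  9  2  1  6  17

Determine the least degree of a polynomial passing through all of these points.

2

Forward differences of the values at s = -1, 0, 1, 2, 3:
  g  : 9  2  1  6  17
  Δ  : -7  -1  5  11
  Δ^2: 6  6  6
  Δ^3: 0  0
  Δ^4: 0
The second differences are constant (6) and nonzero, while all higher differences vanish, so the minimal degree is 2.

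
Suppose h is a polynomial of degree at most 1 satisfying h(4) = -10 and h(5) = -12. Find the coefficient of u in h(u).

-2

Write h(u) = au + b. Substituting each data point gives a linear system:
  4a + b = -10
  5a + b = -12
Solving the system yields a = -2, b = -2.
So h(u) = -2u - 2.
The leading coefficient is -2.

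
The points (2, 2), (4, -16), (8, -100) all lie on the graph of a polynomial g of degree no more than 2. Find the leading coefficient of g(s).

-2

Write g(s) = as^2 + bs + c. Substituting each data point gives a linear system:
  4a + 2b + c = 2
  16a + 4b + c = -16
  64a + 8b + c = -100
Solving the system yields a = -2, b = 3, c = 4.
So g(s) = -2s² + 3s + 4.
The leading coefficient is -2.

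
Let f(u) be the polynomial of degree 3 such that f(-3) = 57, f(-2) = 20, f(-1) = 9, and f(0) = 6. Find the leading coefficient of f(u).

Write f(u) = au^3 + bu^2 + cu + d. Substituting each data point gives a linear system:
  -27a + 9b - 3c + d = 57
  -8a + 4b - 2c + d = 20
  -a + b - c + d = 9
  d = 6
Solving the system yields a = -3, b = -5, c = -5, d = 6.
So f(u) = -3u^3 - 5u^2 - 5u + 6.
The leading coefficient is -3.

-3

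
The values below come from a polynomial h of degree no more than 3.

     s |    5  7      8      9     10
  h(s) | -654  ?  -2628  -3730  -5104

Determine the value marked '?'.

The 4 known points determine the degree-3 polynomial uniquely.
Write h(s) = as^3 + bs^2 + cs + d. Substituting each data point gives a linear system:
  125a + 25b + 5c + d = -654
  512a + 64b + 8c + d = -2628
  729a + 81b + 9c + d = -3730
  1000a + 100b + 10c + d = -5104
Solving the system yields a = -5, b = -1, c = 0, d = -4.
So h(s) = -5s³ - s² - 4.
Then h(7) = -1768.

-1768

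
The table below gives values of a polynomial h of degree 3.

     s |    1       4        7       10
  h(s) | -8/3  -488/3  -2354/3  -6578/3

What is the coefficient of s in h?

Write h(s) = as^3 + bs^2 + cs + d. Substituting each data point gives a linear system:
  a + b + c + d = -8/3
  64a + 16b + 4c + d = -488/3
  343a + 49b + 7c + d = -2354/3
  1000a + 100b + 10c + d = -6578/3
Solving the system yields a = -2, b = -5/3, c = -3, d = 4.
So h(s) = -2s³ - (5/3)s² - 3s + 4.
The coefficient of s is -3.

-3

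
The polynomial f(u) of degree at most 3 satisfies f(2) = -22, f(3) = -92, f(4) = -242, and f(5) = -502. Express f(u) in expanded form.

f(u) = -5u^3 + 5u^2 - 2

Write f(u) = au^3 + bu^2 + cu + d. Substituting each data point gives a linear system:
  8a + 4b + 2c + d = -22
  27a + 9b + 3c + d = -92
  64a + 16b + 4c + d = -242
  125a + 25b + 5c + d = -502
Solving the system yields a = -5, b = 5, c = 0, d = -2.
So f(u) = -5u³ + 5u² - 2.
Check: f(3) = -92. ✓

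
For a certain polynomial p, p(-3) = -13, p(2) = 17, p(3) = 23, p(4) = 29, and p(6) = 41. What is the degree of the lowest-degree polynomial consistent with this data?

Divided differences on the nodes -3, 2, 3, 4, 6:
  order 0: -13  17  23  29  41
  order 1: 6  6  6  6
  order 2: 0  0  0
  order 3: 0  0
  order 4: 0
The order-1 divided differences are all 6 (nonzero) and every higher order vanishes, so the data lies on a polynomial of degree exactly 1.

1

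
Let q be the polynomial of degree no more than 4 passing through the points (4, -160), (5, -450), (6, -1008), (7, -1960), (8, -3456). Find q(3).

-36

Forward differences of the values at x = 4, 5, 6, 7, 8:
  q  : -160  -450  -1008  -1960  -3456
  Δ  : -290  -558  -952  -1496
  Δ^2: -268  -394  -544
  Δ^3: -126  -150
  Δ^4: -24
The fourth differences are constant, confirming degree 4.
Interpolating (Newton forward form) and evaluating at x = 3 gives q(3) = -36.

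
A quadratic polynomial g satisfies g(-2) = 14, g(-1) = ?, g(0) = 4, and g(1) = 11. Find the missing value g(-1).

The 3 known points determine the degree-2 polynomial uniquely.
Write g(n) = an^2 + bn + c. Substituting each data point gives a linear system:
  4a - 2b + c = 14
  c = 4
  a + b + c = 11
Solving the system yields a = 4, b = 3, c = 4.
So g(n) = 4n^2 + 3n + 4.
Then g(-1) = 5.

5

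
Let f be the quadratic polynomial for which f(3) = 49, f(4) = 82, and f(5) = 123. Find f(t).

f(t) = 4t^2 + 5t - 2

Write f(t) = at^2 + bt + c. Substituting each data point gives a linear system:
  9a + 3b + c = 49
  16a + 4b + c = 82
  25a + 5b + c = 123
Solving the system yields a = 4, b = 5, c = -2.
So f(t) = 4t^2 + 5t - 2.
Check: f(3) = 49. ✓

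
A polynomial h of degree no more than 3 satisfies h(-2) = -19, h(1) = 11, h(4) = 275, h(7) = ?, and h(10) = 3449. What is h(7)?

1259

The 4 known points determine the degree-3 polynomial uniquely.
Write h(t) = at^3 + bt^2 + ct + d. Substituting each data point gives a linear system:
  -8a + 4b - 2c + d = -19
  a + b + c + d = 11
  64a + 16b + 4c + d = 275
  1000a + 100b + 10c + d = 3449
Solving the system yields a = 3, b = 4, c = 5, d = -1.
So h(t) = 3t^3 + 4t^2 + 5t - 1.
Then h(7) = 1259.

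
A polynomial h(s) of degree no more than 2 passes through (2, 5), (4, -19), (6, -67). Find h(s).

h(s) = -3s^2 + 6s + 5

Write h(s) = as^2 + bs + c. Substituting each data point gives a linear system:
  4a + 2b + c = 5
  16a + 4b + c = -19
  36a + 6b + c = -67
Solving the system yields a = -3, b = 6, c = 5.
So h(s) = -3s^2 + 6s + 5.
Check: h(4) = -19. ✓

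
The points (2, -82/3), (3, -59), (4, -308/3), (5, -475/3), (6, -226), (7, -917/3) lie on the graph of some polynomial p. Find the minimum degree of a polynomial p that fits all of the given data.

2

Forward differences of the values at s = 2, 3, 4, 5, 6, 7:
  p  : -82/3  -59  -308/3  -475/3  -226  -917/3
  Δ  : -95/3  -131/3  -167/3  -203/3  -239/3
  Δ^2: -12  -12  -12  -12
  Δ^3: 0  0  0
  Δ^4: 0  0
  Δ^5: 0
The second differences are constant (-12) and nonzero, while all higher differences vanish, so the minimal degree is 2.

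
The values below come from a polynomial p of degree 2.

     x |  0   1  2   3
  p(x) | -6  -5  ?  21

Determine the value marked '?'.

4

The 3 known points determine the degree-2 polynomial uniquely.
Write p(x) = ax^2 + bx + c. Substituting each data point gives a linear system:
  c = -6
  a + b + c = -5
  9a + 3b + c = 21
Solving the system yields a = 4, b = -3, c = -6.
So p(x) = 4x² - 3x - 6.
Then p(2) = 4.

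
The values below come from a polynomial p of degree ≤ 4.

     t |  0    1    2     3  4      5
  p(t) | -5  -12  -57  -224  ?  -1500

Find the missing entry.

The 5 known points determine the degree-4 polynomial uniquely.
Write p(t) = at^4 + bt^3 + ct^2 + dt + e. Substituting each data point gives a linear system:
  e = -5
  a + b + c + d + e = -12
  16a + 8b + 4c + 2d + e = -57
  81a + 27b + 9c + 3d + e = -224
  625a + 125b + 25c + 5d + e = -1500
Solving the system yields a = -2, b = -2, c = 1, d = -4, e = -5.
So p(t) = -2t⁴ - 2t³ + t² - 4t - 5.
Then p(4) = -645.

-645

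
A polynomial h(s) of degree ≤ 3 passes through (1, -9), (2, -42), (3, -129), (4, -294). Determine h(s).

h(s) = -4s^3 - 3s^2 + 4s - 6

Write h(s) = as^3 + bs^2 + cs + d. Substituting each data point gives a linear system:
  a + b + c + d = -9
  8a + 4b + 2c + d = -42
  27a + 9b + 3c + d = -129
  64a + 16b + 4c + d = -294
Solving the system yields a = -4, b = -3, c = 4, d = -6.
So h(s) = -4s^3 - 3s^2 + 4s - 6.
Check: h(1) = -9. ✓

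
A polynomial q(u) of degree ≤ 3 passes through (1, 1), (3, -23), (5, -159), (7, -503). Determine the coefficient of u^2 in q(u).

Write q(u) = au^3 + bu^2 + cu + d. Substituting each data point gives a linear system:
  a + b + c + d = 1
  27a + 9b + 3c + d = -23
  125a + 25b + 5c + d = -159
  343a + 49b + 7c + d = -503
Solving the system yields a = -2, b = 4, c = -2, d = 1.
So q(u) = -2u^3 + 4u^2 - 2u + 1.
The coefficient of u^2 is 4.

4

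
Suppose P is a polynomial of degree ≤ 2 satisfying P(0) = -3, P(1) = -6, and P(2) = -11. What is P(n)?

Using the Lagrange interpolation formula with nodes 0, 1, 2:
  L_0(n) = (n - 1)(n - 2) / 2
  L_1(n) = n(n - 2) / -1
  L_2(n) = n(n - 1) / 2
Then P(n) = -3·L_0(n) - 6·L_1(n) - 11·L_2(n).
Expanding and collecting terms gives P(n) = -n^2 - 2n - 3.
Check: P(2) = -11. ✓

P(n) = -n^2 - 2n - 3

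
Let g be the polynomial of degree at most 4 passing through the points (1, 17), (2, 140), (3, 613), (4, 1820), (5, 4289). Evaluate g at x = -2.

68

Forward differences of the values at x = 1, 2, 3, 4, 5:
  g  : 17  140  613  1820  4289
  Δ  : 123  473  1207  2469
  Δ^2: 350  734  1262
  Δ^3: 384  528
  Δ^4: 144
The fourth differences are constant, confirming degree 4.
Interpolating (Newton forward form) and evaluating at x = -2 gives g(-2) = 68.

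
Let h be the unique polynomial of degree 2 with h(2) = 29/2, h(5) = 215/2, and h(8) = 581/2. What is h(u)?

h(u) = 5u^2 - 4u + 5/2

Write h(u) = au^2 + bu + c. Substituting each data point gives a linear system:
  4a + 2b + c = 29/2
  25a + 5b + c = 215/2
  64a + 8b + c = 581/2
Solving the system yields a = 5, b = -4, c = 5/2.
So h(u) = 5u^2 - 4u + 5/2.
Check: h(2) = 29/2. ✓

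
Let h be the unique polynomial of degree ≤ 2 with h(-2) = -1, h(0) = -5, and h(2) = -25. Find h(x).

Using the Lagrange interpolation formula with nodes -2, 0, 2:
  L_0(x) = x(x - 2) / 8
  L_1(x) = (x + 2)(x - 2) / -4
  L_2(x) = (x + 2)x / 8
Then h(x) = -1·L_0(x) - 5·L_1(x) - 25·L_2(x).
Expanding and collecting terms gives h(x) = -2x² - 6x - 5.
Check: h(-2) = -1. ✓

h(x) = -2x^2 - 6x - 5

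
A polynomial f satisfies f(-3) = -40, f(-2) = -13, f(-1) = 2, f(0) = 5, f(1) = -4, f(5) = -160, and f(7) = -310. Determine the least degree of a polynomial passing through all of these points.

2

Divided differences on the nodes -3, -2, -1, 0, 1, 5, 7:
  order 0: -40  -13  2  5  -4  -160  -310
  order 1: 27  15  3  -9  -39  -75
  order 2: -6  -6  -6  -6  -6
  order 3: 0  0  0  0
  order 4: 0  0  0
  order 5: 0  0
  order 6: 0
The order-2 divided differences are all -6 (nonzero) and every higher order vanishes, so the data lies on a polynomial of degree exactly 2.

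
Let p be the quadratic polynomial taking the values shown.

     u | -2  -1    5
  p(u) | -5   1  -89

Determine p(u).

p(u) = -3u^2 - 3u + 1

Using the Lagrange interpolation formula with nodes -2, -1, 5:
  L_0(u) = (u + 1)(u - 5) / 7
  L_1(u) = (u + 2)(u - 5) / -6
  L_2(u) = (u + 2)(u + 1) / 42
Then p(u) = -5·L_0(u) + 1·L_1(u) - 89·L_2(u).
Expanding and collecting terms gives p(u) = -3u² - 3u + 1.
Check: p(-1) = 1. ✓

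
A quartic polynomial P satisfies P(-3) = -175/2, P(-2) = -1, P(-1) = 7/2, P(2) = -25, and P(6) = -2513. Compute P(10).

-19945

Using the Lagrange interpolation formula with nodes -3, -2, -1, 2, 6:
  L_0(n) = (n + 2)(n + 1)(n - 2)(n - 6) / 90
  L_1(n) = (n + 3)(n + 1)(n - 2)(n - 6) / -32
  L_2(n) = (n + 3)(n + 2)(n - 2)(n - 6) / 42
  L_3(n) = (n + 3)(n + 2)(n + 1)(n - 6) / -240
  L_4(n) = (n + 3)(n + 2)(n + 1)(n - 2) / 2016
Then P(n) = -175/2·L_0(n) - 1·L_1(n) + 7/2·L_2(n) - 25·L_3(n) - 2513·L_4(n).
Expanding and collecting terms gives P(n) = -2n^4 - (1/2)n^3 + 6n^2 - 4n - 5.
Evaluating at n = 10: P(10) = -19945.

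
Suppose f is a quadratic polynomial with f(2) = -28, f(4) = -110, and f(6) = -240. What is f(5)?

-169

Using the Lagrange interpolation formula with nodes 2, 4, 6:
  L_0(x) = (x - 4)(x - 6) / 8
  L_1(x) = (x - 2)(x - 6) / -4
  L_2(x) = (x - 2)(x - 4) / 8
Then f(x) = -28·L_0(x) - 110·L_1(x) - 240·L_2(x).
Expanding and collecting terms gives f(x) = -6x^2 - 5x + 6.
Evaluating at x = 5: f(5) = -169.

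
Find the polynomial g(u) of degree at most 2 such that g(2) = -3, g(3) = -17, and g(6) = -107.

Write g(u) = au^2 + bu + c. Substituting each data point gives a linear system:
  4a + 2b + c = -3
  9a + 3b + c = -17
  36a + 6b + c = -107
Solving the system yields a = -4, b = 6, c = 1.
So g(u) = -4u² + 6u + 1.
Check: g(2) = -3. ✓

g(u) = -4u^2 + 6u + 1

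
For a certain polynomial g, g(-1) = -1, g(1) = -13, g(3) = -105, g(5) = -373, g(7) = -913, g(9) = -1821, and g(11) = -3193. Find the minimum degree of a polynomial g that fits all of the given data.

3

Forward differences of the values at u = -1, 1, 3, 5, 7, 9, 11:
  g  : -1  -13  -105  -373  -913  -1821  -3193
  Δ  : -12  -92  -268  -540  -908  -1372
  Δ^2: -80  -176  -272  -368  -464
  Δ^3: -96  -96  -96  -96
  Δ^4: 0  0  0
  Δ^5: 0  0
  Δ^6: 0
The third differences are constant (-96) and nonzero, while all higher differences vanish, so the minimal degree is 3.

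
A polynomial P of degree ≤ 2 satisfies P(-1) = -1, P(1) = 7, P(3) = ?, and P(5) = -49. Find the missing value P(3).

-9

The 3 known points determine the degree-2 polynomial uniquely.
Write P(x) = ax^2 + bx + c. Substituting each data point gives a linear system:
  a - b + c = -1
  a + b + c = 7
  25a + 5b + c = -49
Solving the system yields a = -3, b = 4, c = 6.
So P(x) = -3x^2 + 4x + 6.
Then P(3) = -9.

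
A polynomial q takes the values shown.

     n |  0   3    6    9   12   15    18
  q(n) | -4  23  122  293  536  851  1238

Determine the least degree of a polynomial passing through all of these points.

2

Forward differences of the values at n = 0, 3, 6, 9, 12, 15, 18:
  q  : -4  23  122  293  536  851  1238
  Δ  : 27  99  171  243  315  387
  Δ^2: 72  72  72  72  72
  Δ^3: 0  0  0  0
  Δ^4: 0  0  0
  Δ^5: 0  0
  Δ^6: 0
The second differences are constant (72) and nonzero, while all higher differences vanish, so the minimal degree is 2.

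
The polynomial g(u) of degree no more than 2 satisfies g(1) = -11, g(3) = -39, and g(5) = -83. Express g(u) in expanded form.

Write g(u) = au^2 + bu + c. Substituting each data point gives a linear system:
  a + b + c = -11
  9a + 3b + c = -39
  25a + 5b + c = -83
Solving the system yields a = -2, b = -6, c = -3.
So g(u) = -2u² - 6u - 3.
Check: g(1) = -11. ✓

g(u) = -2u^2 - 6u - 3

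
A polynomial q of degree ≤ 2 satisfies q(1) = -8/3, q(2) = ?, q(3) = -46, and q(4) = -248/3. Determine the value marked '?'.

-58/3

The 3 known points determine the degree-2 polynomial uniquely.
Write q(x) = ax^2 + bx + c. Substituting each data point gives a linear system:
  a + b + c = -8/3
  9a + 3b + c = -46
  16a + 4b + c = -248/3
Solving the system yields a = -5, b = -5/3, c = 4.
So q(x) = -5x^2 - (5/3)x + 4.
Then q(2) = -58/3.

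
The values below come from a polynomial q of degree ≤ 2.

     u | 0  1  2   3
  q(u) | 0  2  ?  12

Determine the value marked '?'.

6

The 3 known points determine the degree-2 polynomial uniquely.
Write q(u) = au^2 + bu + c. Substituting each data point gives a linear system:
  c = 0
  a + b + c = 2
  9a + 3b + c = 12
Solving the system yields a = 1, b = 1, c = 0.
So q(u) = u² + u.
Then q(2) = 6.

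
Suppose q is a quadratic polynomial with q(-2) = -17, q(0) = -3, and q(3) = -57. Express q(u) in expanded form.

Using the Lagrange interpolation formula with nodes -2, 0, 3:
  L_0(u) = u(u - 3) / 10
  L_1(u) = (u + 2)(u - 3) / -6
  L_2(u) = (u + 2)u / 15
Then q(u) = -17·L_0(u) - 3·L_1(u) - 57·L_2(u).
Expanding and collecting terms gives q(u) = -5u^2 - 3u - 3.
Check: q(3) = -57. ✓

q(u) = -5u^2 - 3u - 3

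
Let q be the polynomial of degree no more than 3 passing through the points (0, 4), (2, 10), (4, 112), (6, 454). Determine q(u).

Using the Lagrange interpolation formula with nodes 0, 2, 4, 6:
  L_0(u) = (u - 2)(u - 4)(u - 6) / -48
  L_1(u) = u(u - 4)(u - 6) / 16
  L_2(u) = u(u - 2)(u - 6) / -16
  L_3(u) = u(u - 2)(u - 4) / 48
Then q(u) = 4·L_0(u) + 10·L_1(u) + 112·L_2(u) + 454·L_3(u).
Expanding and collecting terms gives q(u) = 3u³ - 6u² + 3u + 4.
Check: q(2) = 10. ✓

q(u) = 3u^3 - 6u^2 + 3u + 4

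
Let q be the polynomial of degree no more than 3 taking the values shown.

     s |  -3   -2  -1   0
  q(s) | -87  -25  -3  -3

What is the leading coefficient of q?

Write q(s) = as^3 + bs^2 + cs + d. Substituting each data point gives a linear system:
  -27a + 9b - 3c + d = -87
  -8a + 4b - 2c + d = -25
  -a + b - c + d = -3
  d = -3
Solving the system yields a = 3, b = -2, c = -5, d = -3.
So q(s) = 3s³ - 2s² - 5s - 3.
The leading coefficient is 3.

3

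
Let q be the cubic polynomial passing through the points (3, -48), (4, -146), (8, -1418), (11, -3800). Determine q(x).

q(x) = -3x^3 + x^2 + 6x + 6

Using the Lagrange interpolation formula with nodes 3, 4, 8, 11:
  L_0(x) = (x - 4)(x - 8)(x - 11) / -40
  L_1(x) = (x - 3)(x - 8)(x - 11) / 28
  L_2(x) = (x - 3)(x - 4)(x - 11) / -60
  L_3(x) = (x - 3)(x - 4)(x - 8) / 168
Then q(x) = -48·L_0(x) - 146·L_1(x) - 1418·L_2(x) - 3800·L_3(x).
Expanding and collecting terms gives q(x) = -3x^3 + x^2 + 6x + 6.
Check: q(11) = -3800. ✓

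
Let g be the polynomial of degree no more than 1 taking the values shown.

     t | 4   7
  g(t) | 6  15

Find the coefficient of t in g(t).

3

Write g(t) = at + b. Substituting each data point gives a linear system:
  4a + b = 6
  7a + b = 15
Solving the system yields a = 3, b = -6.
So g(t) = 3t - 6.
The leading coefficient is 3.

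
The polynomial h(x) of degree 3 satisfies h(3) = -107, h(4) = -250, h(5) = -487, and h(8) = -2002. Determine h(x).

h(x) = -4x^3 + x^2 - 2x - 2

Write h(x) = ax^3 + bx^2 + cx + d. Substituting each data point gives a linear system:
  27a + 9b + 3c + d = -107
  64a + 16b + 4c + d = -250
  125a + 25b + 5c + d = -487
  512a + 64b + 8c + d = -2002
Solving the system yields a = -4, b = 1, c = -2, d = -2.
So h(x) = -4x^3 + x^2 - 2x - 2.
Check: h(4) = -250. ✓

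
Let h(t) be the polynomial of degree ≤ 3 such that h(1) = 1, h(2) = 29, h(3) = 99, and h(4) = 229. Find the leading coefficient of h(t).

Write h(t) = at^3 + bt^2 + ct + d. Substituting each data point gives a linear system:
  a + b + c + d = 1
  8a + 4b + 2c + d = 29
  27a + 9b + 3c + d = 99
  64a + 16b + 4c + d = 229
Solving the system yields a = 3, b = 3, c = -2, d = -3.
So h(t) = 3t^3 + 3t^2 - 2t - 3.
The leading coefficient is 3.

3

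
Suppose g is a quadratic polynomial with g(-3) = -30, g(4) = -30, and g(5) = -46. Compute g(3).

Write g(t) = at^2 + bt + c. Substituting each data point gives a linear system:
  9a - 3b + c = -30
  16a + 4b + c = -30
  25a + 5b + c = -46
Solving the system yields a = -2, b = 2, c = -6.
So g(t) = -2t² + 2t - 6.
Then g(3) = -18.

-18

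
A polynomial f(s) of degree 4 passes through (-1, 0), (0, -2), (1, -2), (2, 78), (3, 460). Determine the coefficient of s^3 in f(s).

Write f(s) = as^4 + bs^3 + cs^2 + ds + e. Substituting each data point gives a linear system:
  a - b + c - d + e = 0
  e = -2
  a + b + c + d + e = -2
  16a + 8b + 4c + 2d + e = 78
  81a + 27b + 9c + 3d + e = 460
Solving the system yields a = 6, b = 1, c = -5, d = -2, e = -2.
So f(s) = 6s^4 + s^3 - 5s^2 - 2s - 2.
The coefficient of s^3 is 1.

1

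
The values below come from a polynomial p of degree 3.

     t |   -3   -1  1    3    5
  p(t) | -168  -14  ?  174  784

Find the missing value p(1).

4

The 4 known points determine the degree-3 polynomial uniquely.
Write p(t) = at^3 + bt^2 + ct + d. Substituting each data point gives a linear system:
  -27a + 9b - 3c + d = -168
  -a + b - c + d = -14
  27a + 9b + 3c + d = 174
  125a + 25b + 5c + d = 784
Solving the system yields a = 6, b = 1, c = 3, d = -6.
So p(t) = 6t³ + t² + 3t - 6.
Then p(1) = 4.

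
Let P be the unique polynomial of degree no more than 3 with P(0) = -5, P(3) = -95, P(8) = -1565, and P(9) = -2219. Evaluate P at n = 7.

Write P(n) = an^3 + bn^2 + cn + d. Substituting each data point gives a linear system:
  d = -5
  27a + 9b + 3c + d = -95
  512a + 64b + 8c + d = -1565
  729a + 81b + 9c + d = -2219
Solving the system yields a = -3, b = 0, c = -3, d = -5.
So P(n) = -3n³ - 3n - 5.
Then P(7) = -1055.

-1055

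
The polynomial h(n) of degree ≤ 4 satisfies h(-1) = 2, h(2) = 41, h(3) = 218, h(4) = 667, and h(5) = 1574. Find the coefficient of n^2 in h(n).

-1

Write h(n) = an^4 + bn^3 + cn^2 + dn + e. Substituting each data point gives a linear system:
  a - b + c - d + e = 2
  16a + 8b + 4c + 2d + e = 41
  81a + 27b + 9c + 3d + e = 218
  256a + 64b + 16c + 4d + e = 667
  625a + 125b + 25c + 5d + e = 1574
Solving the system yields a = 2, b = 3, c = -1, d = -5, e = -1.
So h(n) = 2n^4 + 3n^3 - n^2 - 5n - 1.
The coefficient of n^2 is -1.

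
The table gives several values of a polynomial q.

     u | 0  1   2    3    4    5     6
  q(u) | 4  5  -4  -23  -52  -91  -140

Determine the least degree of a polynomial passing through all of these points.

2

Forward differences of the values at u = 0, 1, 2, 3, 4, 5, 6:
  q  : 4  5  -4  -23  -52  -91  -140
  Δ  : 1  -9  -19  -29  -39  -49
  Δ^2: -10  -10  -10  -10  -10
  Δ^3: 0  0  0  0
  Δ^4: 0  0  0
  Δ^5: 0  0
  Δ^6: 0
The second differences are constant (-10) and nonzero, while all higher differences vanish, so the minimal degree is 2.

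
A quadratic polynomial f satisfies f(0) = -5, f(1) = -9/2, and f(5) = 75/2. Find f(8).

111

Write f(s) = as^2 + bs + c. Substituting each data point gives a linear system:
  c = -5
  a + b + c = -9/2
  25a + 5b + c = 75/2
Solving the system yields a = 2, b = -3/2, c = -5.
So f(s) = 2s² - (3/2)s - 5.
Then f(8) = 111.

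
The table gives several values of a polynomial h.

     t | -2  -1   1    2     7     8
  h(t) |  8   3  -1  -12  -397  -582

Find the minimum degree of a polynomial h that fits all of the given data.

3

Divided differences on the nodes -2, -1, 1, 2, 7, 8:
  order 0: 8  3  -1  -12  -397  -582
  order 1: -5  -2  -11  -77  -185
  order 2: 1  -3  -11  -18
  order 3: -1  -1  -1
  order 4: 0  0
  order 5: 0
The order-3 divided differences are all -1 (nonzero) and every higher order vanishes, so the data lies on a polynomial of degree exactly 3.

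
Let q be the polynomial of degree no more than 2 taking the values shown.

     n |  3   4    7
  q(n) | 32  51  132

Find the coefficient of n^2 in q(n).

2

Write q(n) = an^2 + bn + c. Substituting each data point gives a linear system:
  9a + 3b + c = 32
  16a + 4b + c = 51
  49a + 7b + c = 132
Solving the system yields a = 2, b = 5, c = -1.
So q(n) = 2n² + 5n - 1.
The leading coefficient is 2.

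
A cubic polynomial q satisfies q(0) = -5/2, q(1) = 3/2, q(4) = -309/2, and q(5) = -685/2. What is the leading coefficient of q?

-4

Write q(u) = au^3 + bu^2 + cu + d. Substituting each data point gives a linear system:
  d = -5/2
  a + b + c + d = 3/2
  64a + 16b + 4c + d = -309/2
  125a + 25b + 5c + d = -685/2
Solving the system yields a = -4, b = 6, c = 2, d = -5/2.
So q(u) = -4u^3 + 6u^2 + 2u - 5/2.
The leading coefficient is -4.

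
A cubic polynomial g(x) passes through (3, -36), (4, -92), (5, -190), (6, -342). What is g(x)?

g(x) = -2x^3 + 3x^2 - 3x

Using the Lagrange interpolation formula with nodes 3, 4, 5, 6:
  L_0(x) = (x - 4)(x - 5)(x - 6) / -6
  L_1(x) = (x - 3)(x - 5)(x - 6) / 2
  L_2(x) = (x - 3)(x - 4)(x - 6) / -2
  L_3(x) = (x - 3)(x - 4)(x - 5) / 6
Then g(x) = -36·L_0(x) - 92·L_1(x) - 190·L_2(x) - 342·L_3(x).
Expanding and collecting terms gives g(x) = -2x³ + 3x² - 3x.
Check: g(5) = -190. ✓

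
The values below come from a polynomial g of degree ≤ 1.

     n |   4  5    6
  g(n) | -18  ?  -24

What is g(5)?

The 2 known points determine the degree-1 polynomial uniquely.
Write g(n) = an + b. Substituting each data point gives a linear system:
  4a + b = -18
  6a + b = -24
Solving the system yields a = -3, b = -6.
So g(n) = -3n - 6.
Then g(5) = -21.

-21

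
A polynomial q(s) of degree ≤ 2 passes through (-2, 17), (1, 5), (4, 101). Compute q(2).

25

Using the Lagrange interpolation formula with nodes -2, 1, 4:
  L_0(s) = (s - 1)(s - 4) / 18
  L_1(s) = (s + 2)(s - 4) / -9
  L_2(s) = (s + 2)(s - 1) / 18
Then q(s) = 17·L_0(s) + 5·L_1(s) + 101·L_2(s).
Expanding and collecting terms gives q(s) = 6s² + 2s - 3.
Evaluating at s = 2: q(2) = 25.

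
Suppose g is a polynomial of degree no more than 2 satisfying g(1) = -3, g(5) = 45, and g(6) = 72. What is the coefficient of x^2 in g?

3

Write g(x) = ax^2 + bx + c. Substituting each data point gives a linear system:
  a + b + c = -3
  25a + 5b + c = 45
  36a + 6b + c = 72
Solving the system yields a = 3, b = -6, c = 0.
So g(x) = 3x^2 - 6x.
The leading coefficient is 3.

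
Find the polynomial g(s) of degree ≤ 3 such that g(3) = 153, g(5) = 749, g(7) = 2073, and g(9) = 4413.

Write g(s) = as^3 + bs^2 + cs + d. Substituting each data point gives a linear system:
  27a + 9b + 3c + d = 153
  125a + 25b + 5c + d = 749
  343a + 49b + 7c + d = 2073
  729a + 81b + 9c + d = 4413
Solving the system yields a = 6, b = 1, c = -4, d = -6.
So g(s) = 6s^3 + s^2 - 4s - 6.
Check: g(3) = 153. ✓

g(s) = 6s^3 + s^2 - 4s - 6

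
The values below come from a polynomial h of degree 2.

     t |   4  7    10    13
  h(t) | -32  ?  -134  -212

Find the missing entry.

-74

On equispaced nodes a degree-2 polynomial has vanishing third forward difference, so
  - h(4) + 3·h(7) - 3·h(10) + h(13) = 0.
Substituting the known values and solving for h(7):
  3·h(7) = -222
  h(7) = -74.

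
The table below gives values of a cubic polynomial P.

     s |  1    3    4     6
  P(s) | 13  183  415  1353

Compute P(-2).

-47

Using the Lagrange interpolation formula with nodes 1, 3, 4, 6:
  L_0(s) = (s - 3)(s - 4)(s - 6) / -30
  L_1(s) = (s - 1)(s - 4)(s - 6) / 6
  L_2(s) = (s - 1)(s - 3)(s - 6) / -6
  L_3(s) = (s - 1)(s - 3)(s - 4) / 30
Then P(s) = 13·L_0(s) + 183·L_1(s) + 415·L_2(s) + 1353·L_3(s).
Expanding and collecting terms gives P(s) = 6s^3 + s^2 + 3s + 3.
Evaluating at s = -2: P(-2) = -47.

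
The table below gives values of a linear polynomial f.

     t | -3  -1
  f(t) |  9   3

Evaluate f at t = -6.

18

Using the Lagrange interpolation formula with nodes -3, -1:
  L_0(t) = (t + 1) / -2
  L_1(t) = (t + 3) / 2
Then f(t) = 9·L_0(t) + 3·L_1(t).
Expanding and collecting terms gives f(t) = -3t.
Evaluating at t = -6: f(-6) = 18.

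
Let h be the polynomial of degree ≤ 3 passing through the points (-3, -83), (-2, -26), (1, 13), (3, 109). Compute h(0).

4

Using the Lagrange interpolation formula with nodes -3, -2, 1, 3:
  L_0(n) = (n + 2)(n - 1)(n - 3) / -24
  L_1(n) = (n + 3)(n - 1)(n - 3) / 15
  L_2(n) = (n + 3)(n + 2)(n - 3) / -24
  L_3(n) = (n + 3)(n + 2)(n - 1) / 60
Then h(n) = -83·L_0(n) - 26·L_1(n) + 13·L_2(n) + 109·L_3(n).
Expanding and collecting terms gives h(n) = 3n^3 + n^2 + 5n + 4.
Evaluating at n = 0: h(0) = 4.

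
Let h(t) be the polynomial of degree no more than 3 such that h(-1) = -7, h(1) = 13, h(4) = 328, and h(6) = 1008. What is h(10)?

Write h(t) = at^3 + bt^2 + ct + d. Substituting each data point gives a linear system:
  -a + b - c + d = -7
  a + b + c + d = 13
  64a + 16b + 4c + d = 328
  216a + 36b + 6c + d = 1008
Solving the system yields a = 4, b = 3, c = 6, d = 0.
So h(t) = 4t^3 + 3t^2 + 6t.
Then h(10) = 4360.

4360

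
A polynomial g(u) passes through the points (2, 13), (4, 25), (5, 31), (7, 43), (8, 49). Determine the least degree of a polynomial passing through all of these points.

Divided differences on the nodes 2, 4, 5, 7, 8:
  order 0: 13  25  31  43  49
  order 1: 6  6  6  6
  order 2: 0  0  0
  order 3: 0  0
  order 4: 0
The order-1 divided differences are all 6 (nonzero) and every higher order vanishes, so the data lies on a polynomial of degree exactly 1.

1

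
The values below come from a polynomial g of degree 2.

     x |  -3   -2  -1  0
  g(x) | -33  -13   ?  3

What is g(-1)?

-1

On equispaced nodes a degree-2 polynomial has vanishing third forward difference, so
  - g(-3) + 3·g(-2) - 3·g(-1) + g(0) = 0.
Substituting the known values and solving for g(-1):
  -3·g(-1) = 3
  g(-1) = -1.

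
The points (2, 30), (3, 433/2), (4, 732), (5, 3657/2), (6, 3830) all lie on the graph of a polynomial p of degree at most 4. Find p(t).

p(t) = 3t^4 - (1/2)t^2 - 6t - 4

Write p(t) = at^4 + bt^3 + ct^2 + dt + e. Substituting each data point gives a linear system:
  16a + 8b + 4c + 2d + e = 30
  81a + 27b + 9c + 3d + e = 433/2
  256a + 64b + 16c + 4d + e = 732
  625a + 125b + 25c + 5d + e = 3657/2
  1296a + 216b + 36c + 6d + e = 3830
Solving the system yields a = 3, b = 0, c = -1/2, d = -6, e = -4.
So p(t) = 3t^4 - (1/2)t^2 - 6t - 4.
Check: p(2) = 30. ✓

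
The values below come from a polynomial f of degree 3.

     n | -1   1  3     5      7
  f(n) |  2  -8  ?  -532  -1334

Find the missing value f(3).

-138

The 4 known points determine the degree-3 polynomial uniquely.
Write f(n) = an^3 + bn^2 + cn + d. Substituting each data point gives a linear system:
  -a + b - c + d = 2
  a + b + c + d = -8
  125a + 25b + 5c + d = -532
  343a + 49b + 7c + d = -1334
Solving the system yields a = -3, b = -6, c = -2, d = 3.
So f(n) = -3n³ - 6n² - 2n + 3.
Then f(3) = -138.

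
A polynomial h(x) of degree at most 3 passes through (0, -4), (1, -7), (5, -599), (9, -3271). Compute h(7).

Write h(x) = ax^3 + bx^2 + cx + d. Substituting each data point gives a linear system:
  d = -4
  a + b + c + d = -7
  125a + 25b + 5c + d = -599
  729a + 81b + 9c + d = -3271
Solving the system yields a = -4, b = -5, c = 6, d = -4.
So h(x) = -4x^3 - 5x^2 + 6x - 4.
Then h(7) = -1579.

-1579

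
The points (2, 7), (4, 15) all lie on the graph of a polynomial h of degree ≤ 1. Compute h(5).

19

Write h(s) = as + b. Substituting each data point gives a linear system:
  2a + b = 7
  4a + b = 15
Solving the system yields a = 4, b = -1.
So h(s) = 4s - 1.
Then h(5) = 19.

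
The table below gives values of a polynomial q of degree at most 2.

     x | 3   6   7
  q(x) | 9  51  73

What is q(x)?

q(x) = 2x^2 - 4x + 3

Write q(x) = ax^2 + bx + c. Substituting each data point gives a linear system:
  9a + 3b + c = 9
  36a + 6b + c = 51
  49a + 7b + c = 73
Solving the system yields a = 2, b = -4, c = 3.
So q(x) = 2x^2 - 4x + 3.
Check: q(6) = 51. ✓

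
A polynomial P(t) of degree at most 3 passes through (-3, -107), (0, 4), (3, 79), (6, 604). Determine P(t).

P(t) = 3t^3 - 2t^2 + 4t + 4

Using the Lagrange interpolation formula with nodes -3, 0, 3, 6:
  L_0(t) = t(t - 3)(t - 6) / -162
  L_1(t) = (t + 3)(t - 3)(t - 6) / 54
  L_2(t) = (t + 3)t(t - 6) / -54
  L_3(t) = (t + 3)t(t - 3) / 162
Then P(t) = -107·L_0(t) + 4·L_1(t) + 79·L_2(t) + 604·L_3(t).
Expanding and collecting terms gives P(t) = 3t^3 - 2t^2 + 4t + 4.
Check: P(6) = 604. ✓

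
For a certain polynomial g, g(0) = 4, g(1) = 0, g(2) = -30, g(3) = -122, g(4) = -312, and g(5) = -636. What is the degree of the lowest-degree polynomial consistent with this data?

3

Forward differences of the values at s = 0, 1, 2, 3, 4, 5:
  g  : 4  0  -30  -122  -312  -636
  Δ  : -4  -30  -92  -190  -324
  Δ^2: -26  -62  -98  -134
  Δ^3: -36  -36  -36
  Δ^4: 0  0
  Δ^5: 0
The third differences are constant (-36) and nonzero, while all higher differences vanish, so the minimal degree is 3.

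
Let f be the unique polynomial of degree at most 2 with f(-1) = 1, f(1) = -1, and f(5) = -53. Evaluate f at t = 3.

Using the Lagrange interpolation formula with nodes -1, 1, 5:
  L_0(t) = (t - 1)(t - 5) / 12
  L_1(t) = (t + 1)(t - 5) / -8
  L_2(t) = (t + 1)(t - 1) / 24
Then f(t) = 1·L_0(t) - 1·L_1(t) - 53·L_2(t).
Expanding and collecting terms gives f(t) = -2t^2 - t + 2.
Evaluating at t = 3: f(3) = -19.

-19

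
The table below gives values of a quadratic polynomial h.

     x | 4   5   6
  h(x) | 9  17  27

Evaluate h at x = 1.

Using the Lagrange interpolation formula with nodes 4, 5, 6:
  L_0(x) = (x - 5)(x - 6) / 2
  L_1(x) = (x - 4)(x - 6) / -1
  L_2(x) = (x - 4)(x - 5) / 2
Then h(x) = 9·L_0(x) + 17·L_1(x) + 27·L_2(x).
Expanding and collecting terms gives h(x) = x^2 - x - 3.
Evaluating at x = 1: h(1) = -3.

-3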